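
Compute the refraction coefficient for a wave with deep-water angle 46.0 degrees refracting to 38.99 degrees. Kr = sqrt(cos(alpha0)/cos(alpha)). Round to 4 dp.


Kr = sqrt(cos(alpha0) / cos(alpha))
cos(46.0) = 0.694658
cos(38.99) = 0.777256
Kr = sqrt(0.694658 / 0.777256)
Kr = sqrt(0.893732)
Kr = 0.9454

0.9454


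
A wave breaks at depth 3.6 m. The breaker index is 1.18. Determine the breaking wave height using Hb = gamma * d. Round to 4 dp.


Hb = gamma * d
Hb = 1.18 * 3.6
Hb = 4.2480 m

4.2480


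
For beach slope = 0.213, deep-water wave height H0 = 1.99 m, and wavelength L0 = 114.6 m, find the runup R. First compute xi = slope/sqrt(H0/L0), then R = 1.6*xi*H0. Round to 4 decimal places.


xi = slope / sqrt(H0/L0)
H0/L0 = 1.99/114.6 = 0.017365
sqrt(0.017365) = 0.131775
xi = 0.213 / 0.131775 = 1.616387
R = 1.6 * xi * H0 = 1.6 * 1.616387 * 1.99
R = 5.1466 m

5.1466


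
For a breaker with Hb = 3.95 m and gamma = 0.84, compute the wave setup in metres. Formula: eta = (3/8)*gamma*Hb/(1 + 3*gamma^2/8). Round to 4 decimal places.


eta = (3/8) * gamma * Hb / (1 + 3*gamma^2/8)
Numerator = (3/8) * 0.84 * 3.95 = 1.244250
Denominator = 1 + 3*0.84^2/8 = 1 + 0.264600 = 1.264600
eta = 1.244250 / 1.264600
eta = 0.9839 m

0.9839


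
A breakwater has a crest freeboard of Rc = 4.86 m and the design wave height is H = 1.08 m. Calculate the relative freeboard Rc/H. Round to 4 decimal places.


Relative freeboard = Rc / H
= 4.86 / 1.08
= 4.5000

4.5000


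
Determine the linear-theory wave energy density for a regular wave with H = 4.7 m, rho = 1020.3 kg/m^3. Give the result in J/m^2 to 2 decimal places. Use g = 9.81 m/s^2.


E = (1/8) * rho * g * H^2
E = (1/8) * 1020.3 * 9.81 * 4.7^2
E = 0.125 * 1020.3 * 9.81 * 22.0900
E = 27637.75 J/m^2

27637.75


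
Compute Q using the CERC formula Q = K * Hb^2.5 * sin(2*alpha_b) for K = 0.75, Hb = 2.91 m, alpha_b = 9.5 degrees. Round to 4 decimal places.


Q = K * Hb^2.5 * sin(2 * alpha_b)
Hb^2.5 = 2.91^2.5 = 14.445496
sin(2 * 9.5) = sin(19.0) = 0.325568
Q = 0.75 * 14.445496 * 0.325568
Q = 3.5272 m^3/s

3.5272


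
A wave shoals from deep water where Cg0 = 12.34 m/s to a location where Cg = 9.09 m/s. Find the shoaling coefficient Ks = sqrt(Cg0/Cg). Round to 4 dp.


Ks = sqrt(Cg0 / Cg)
Ks = sqrt(12.34 / 9.09)
Ks = sqrt(1.3575)
Ks = 1.1651

1.1651


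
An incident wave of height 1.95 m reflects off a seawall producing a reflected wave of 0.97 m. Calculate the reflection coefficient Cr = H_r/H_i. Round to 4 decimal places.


Cr = H_r / H_i
Cr = 0.97 / 1.95
Cr = 0.4974

0.4974


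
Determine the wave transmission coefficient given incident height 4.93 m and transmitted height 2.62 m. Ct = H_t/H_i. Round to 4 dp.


Ct = H_t / H_i
Ct = 2.62 / 4.93
Ct = 0.5314

0.5314


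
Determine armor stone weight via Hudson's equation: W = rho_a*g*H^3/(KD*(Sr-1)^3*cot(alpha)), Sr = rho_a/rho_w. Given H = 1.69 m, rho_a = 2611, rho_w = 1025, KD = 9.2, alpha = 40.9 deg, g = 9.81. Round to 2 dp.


Sr = rho_a / rho_w = 2611 / 1025 = 2.547317
(Sr - 1) = 1.547317
(Sr - 1)^3 = 3.704571
cot(40.9) = 1 / tan(40.9) = 1 / 0.866227 = 1.154432
Numerator = 2611 * 9.81 * 1.69^3 = 123633.4513
Denominator = 9.2 * 3.704571 * 1.154432 = 39.345401
W = 123633.4513 / 39.345401
W = 3142.26 N

3142.26


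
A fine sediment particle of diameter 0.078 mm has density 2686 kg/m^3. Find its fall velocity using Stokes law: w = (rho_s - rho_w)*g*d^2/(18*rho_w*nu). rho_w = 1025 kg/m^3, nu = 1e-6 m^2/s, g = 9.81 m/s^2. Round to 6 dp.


w = (rho_s - rho_w) * g * d^2 / (18 * rho_w * nu)
d = 0.078 mm = 0.000078 m
rho_s - rho_w = 2686 - 1025 = 1661
Numerator = 1661 * 9.81 * (0.000078)^2 = 0.000099135190
Denominator = 18 * 1025 * 1e-6 = 0.018450
w = 0.005373 m/s

0.005373


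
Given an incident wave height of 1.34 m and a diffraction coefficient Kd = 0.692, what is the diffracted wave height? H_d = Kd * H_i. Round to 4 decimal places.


H_d = Kd * H_i
H_d = 0.692 * 1.34
H_d = 0.9273 m

0.9273


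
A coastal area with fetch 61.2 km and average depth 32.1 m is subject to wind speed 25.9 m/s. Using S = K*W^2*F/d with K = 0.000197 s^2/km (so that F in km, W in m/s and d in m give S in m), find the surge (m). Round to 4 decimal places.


S = K * W^2 * F / d
W^2 = 25.9^2 = 670.81
S = 0.000197 * 670.81 * 61.2 / 32.1
Numerator = 0.000197 * 670.81 * 61.2 = 8.087554
S = 8.087554 / 32.1 = 0.2519 m

0.2519


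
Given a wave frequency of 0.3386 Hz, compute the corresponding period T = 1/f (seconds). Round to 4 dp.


T = 1 / f
T = 1 / 0.3386
T = 2.9533 s

2.9533


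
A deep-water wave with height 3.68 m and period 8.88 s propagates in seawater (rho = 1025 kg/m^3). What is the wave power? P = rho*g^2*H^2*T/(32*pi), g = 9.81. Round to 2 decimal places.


P = rho * g^2 * H^2 * T / (32 * pi)
P = 1025 * 9.81^2 * 3.68^2 * 8.88 / (32 * pi)
P = 1025 * 96.2361 * 13.5424 * 8.88 / 100.53096
P = 117996.91 W/m

117996.91


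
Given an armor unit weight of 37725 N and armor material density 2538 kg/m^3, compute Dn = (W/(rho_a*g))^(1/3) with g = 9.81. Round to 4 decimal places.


V = W / (rho_a * g)
V = 37725 / (2538 * 9.81)
V = 37725 / 24897.78
V = 1.515195 m^3
Dn = V^(1/3) = 1.515195^(1/3)
Dn = 1.1486 m

1.1486


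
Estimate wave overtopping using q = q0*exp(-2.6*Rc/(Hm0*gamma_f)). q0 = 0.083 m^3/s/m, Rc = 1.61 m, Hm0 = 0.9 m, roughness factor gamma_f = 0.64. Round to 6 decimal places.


q = q0 * exp(-2.6 * Rc / (Hm0 * gamma_f))
Exponent = -2.6 * 1.61 / (0.9 * 0.64)
= -2.6 * 1.61 / 0.5760
= -7.267361
exp(-7.267361) = 0.000698
q = 0.083 * 0.000698
q = 0.000058 m^3/s/m

0.000058


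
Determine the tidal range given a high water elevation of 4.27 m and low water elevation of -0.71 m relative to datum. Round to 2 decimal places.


Tidal range = High water - Low water
Tidal range = 4.27 - (-0.71)
Tidal range = 4.98 m

4.98


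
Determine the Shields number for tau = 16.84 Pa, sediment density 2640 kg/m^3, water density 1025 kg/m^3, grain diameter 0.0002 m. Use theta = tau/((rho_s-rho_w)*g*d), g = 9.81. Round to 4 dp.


theta = tau / ((rho_s - rho_w) * g * d)
rho_s - rho_w = 2640 - 1025 = 1615
Denominator = 1615 * 9.81 * 0.0002 = 3.168630
theta = 16.84 / 3.168630
theta = 5.3146

5.3146


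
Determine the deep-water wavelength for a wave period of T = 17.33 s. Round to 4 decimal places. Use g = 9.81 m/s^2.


L0 = g * T^2 / (2 * pi)
L0 = 9.81 * 17.33^2 / (2 * pi)
L0 = 9.81 * 300.3289 / 6.28319
L0 = 2946.2265 / 6.28319
L0 = 468.9065 m

468.9065


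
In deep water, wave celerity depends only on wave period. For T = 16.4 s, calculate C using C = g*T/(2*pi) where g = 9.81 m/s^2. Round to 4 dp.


We use the deep-water celerity formula:
C = g * T / (2 * pi)
C = 9.81 * 16.4 / (2 * 3.14159...)
C = 160.884000 / 6.283185
C = 25.6055 m/s

25.6055


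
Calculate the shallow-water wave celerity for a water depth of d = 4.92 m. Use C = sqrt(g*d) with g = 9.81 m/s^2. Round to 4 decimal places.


Using the shallow-water approximation:
C = sqrt(g * d) = sqrt(9.81 * 4.92)
C = sqrt(48.2652)
C = 6.9473 m/s

6.9473


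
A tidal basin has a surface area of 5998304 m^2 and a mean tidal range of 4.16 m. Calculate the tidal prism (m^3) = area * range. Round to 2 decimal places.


Tidal prism = Area * Tidal range
P = 5998304 * 4.16
P = 24952944.64 m^3

24952944.64


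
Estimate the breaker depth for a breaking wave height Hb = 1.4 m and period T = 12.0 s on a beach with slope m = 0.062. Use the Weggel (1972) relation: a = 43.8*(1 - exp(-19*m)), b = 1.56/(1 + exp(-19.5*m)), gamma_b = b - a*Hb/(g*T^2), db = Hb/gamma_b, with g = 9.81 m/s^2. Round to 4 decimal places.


a = 43.8 * (1 - exp(-19 * m))
exp(-19 * 0.062) = exp(-1.1780) = 0.307894
a = 43.8 * (1 - 0.307894) = 30.314247
b = 1.56 / (1 + exp(-19.5 * m))
exp(-19.5 * 0.062) = exp(-1.2090) = 0.298496
b = 1.56 / (1 + 0.298496) = 1.201390
Hb / (g * T^2) = 1.4 / (9.81 * 12.0^2) = 1.4 / 1412.6400 = 0.00099105
gamma_b = b - a * Hb/(g*T^2) = 1.201390 - 30.314247 * 0.00099105 = 1.171347
db = Hb / gamma_b = 1.4 / 1.171347
db = 1.1952 m

1.1952


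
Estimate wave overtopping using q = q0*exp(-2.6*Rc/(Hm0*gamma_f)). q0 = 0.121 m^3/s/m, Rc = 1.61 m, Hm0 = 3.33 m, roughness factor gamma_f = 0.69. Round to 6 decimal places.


q = q0 * exp(-2.6 * Rc / (Hm0 * gamma_f))
Exponent = -2.6 * 1.61 / (3.33 * 0.69)
= -2.6 * 1.61 / 2.2977
= -1.821822
exp(-1.821822) = 0.161731
q = 0.121 * 0.161731
q = 0.019569 m^3/s/m

0.019569


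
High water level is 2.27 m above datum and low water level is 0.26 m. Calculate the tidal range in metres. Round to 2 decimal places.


Tidal range = High water - Low water
Tidal range = 2.27 - (0.26)
Tidal range = 2.01 m

2.01


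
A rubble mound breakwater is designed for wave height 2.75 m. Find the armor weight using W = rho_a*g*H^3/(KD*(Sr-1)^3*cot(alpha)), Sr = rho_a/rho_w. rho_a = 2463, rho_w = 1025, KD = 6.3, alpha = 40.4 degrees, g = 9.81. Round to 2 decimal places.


Sr = rho_a / rho_w = 2463 / 1025 = 2.402927
(Sr - 1) = 1.402927
(Sr - 1)^3 = 2.761246
cot(40.4) = 1 / tan(40.4) = 1 / 0.851067 = 1.174996
Numerator = 2463 * 9.81 * 2.75^3 = 502494.7177
Denominator = 6.3 * 2.761246 * 1.174996 = 20.440053
W = 502494.7177 / 20.440053
W = 24583.83 N

24583.83


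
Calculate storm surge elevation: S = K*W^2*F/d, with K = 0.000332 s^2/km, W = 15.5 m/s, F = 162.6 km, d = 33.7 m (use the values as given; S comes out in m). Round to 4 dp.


S = K * W^2 * F / d
W^2 = 15.5^2 = 240.25
S = 0.000332 * 240.25 * 162.6 / 33.7
Numerator = 0.000332 * 240.25 * 162.6 = 12.969464
S = 12.969464 / 33.7 = 0.3849 m

0.3849


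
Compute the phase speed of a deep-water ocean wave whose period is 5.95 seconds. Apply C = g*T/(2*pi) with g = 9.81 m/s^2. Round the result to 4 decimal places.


We use the deep-water celerity formula:
C = g * T / (2 * pi)
C = 9.81 * 5.95 / (2 * 3.14159...)
C = 58.369500 / 6.283185
C = 9.2898 m/s

9.2898


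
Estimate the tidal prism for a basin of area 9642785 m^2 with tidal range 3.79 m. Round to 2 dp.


Tidal prism = Area * Tidal range
P = 9642785 * 3.79
P = 36546155.15 m^3

36546155.15


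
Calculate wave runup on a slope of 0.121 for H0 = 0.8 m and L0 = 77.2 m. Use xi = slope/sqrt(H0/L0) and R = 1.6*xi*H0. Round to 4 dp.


xi = slope / sqrt(H0/L0)
H0/L0 = 0.8/77.2 = 0.010363
sqrt(0.010363) = 0.101797
xi = 0.121 / 0.101797 = 1.188636
R = 1.6 * xi * H0 = 1.6 * 1.188636 * 0.8
R = 1.5215 m

1.5215


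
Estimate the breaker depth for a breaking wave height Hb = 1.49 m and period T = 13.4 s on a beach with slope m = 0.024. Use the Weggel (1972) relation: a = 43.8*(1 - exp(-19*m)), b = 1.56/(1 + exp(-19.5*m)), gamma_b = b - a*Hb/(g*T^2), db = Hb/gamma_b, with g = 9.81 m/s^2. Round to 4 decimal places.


a = 43.8 * (1 - exp(-19 * m))
exp(-19 * 0.024) = exp(-0.4560) = 0.633814
a = 43.8 * (1 - 0.633814) = 16.038954
b = 1.56 / (1 + exp(-19.5 * m))
exp(-19.5 * 0.024) = exp(-0.4680) = 0.626254
b = 1.56 / (1 + 0.626254) = 0.959260
Hb / (g * T^2) = 1.49 / (9.81 * 13.4^2) = 1.49 / 1761.4836 = 0.00084588
gamma_b = b - a * Hb/(g*T^2) = 0.959260 - 16.038954 * 0.00084588 = 0.945693
db = Hb / gamma_b = 1.49 / 0.945693
db = 1.5756 m

1.5756


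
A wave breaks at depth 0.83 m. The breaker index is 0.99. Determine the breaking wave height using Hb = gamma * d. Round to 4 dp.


Hb = gamma * d
Hb = 0.99 * 0.83
Hb = 0.8217 m

0.8217


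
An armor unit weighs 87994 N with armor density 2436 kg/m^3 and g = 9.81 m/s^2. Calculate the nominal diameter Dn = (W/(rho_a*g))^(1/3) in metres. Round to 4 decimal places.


V = W / (rho_a * g)
V = 87994 / (2436 * 9.81)
V = 87994 / 23897.16
V = 3.682195 m^3
Dn = V^(1/3) = 3.682195^(1/3)
Dn = 1.5442 m

1.5442


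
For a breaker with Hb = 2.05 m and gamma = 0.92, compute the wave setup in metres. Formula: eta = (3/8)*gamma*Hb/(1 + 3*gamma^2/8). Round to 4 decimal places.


eta = (3/8) * gamma * Hb / (1 + 3*gamma^2/8)
Numerator = (3/8) * 0.92 * 2.05 = 0.707250
Denominator = 1 + 3*0.92^2/8 = 1 + 0.317400 = 1.317400
eta = 0.707250 / 1.317400
eta = 0.5369 m

0.5369


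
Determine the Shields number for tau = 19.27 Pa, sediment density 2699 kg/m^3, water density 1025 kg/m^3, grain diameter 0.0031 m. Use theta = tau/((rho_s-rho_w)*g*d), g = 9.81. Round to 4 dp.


theta = tau / ((rho_s - rho_w) * g * d)
rho_s - rho_w = 2699 - 1025 = 1674
Denominator = 1674 * 9.81 * 0.0031 = 50.908014
theta = 19.27 / 50.908014
theta = 0.3785

0.3785


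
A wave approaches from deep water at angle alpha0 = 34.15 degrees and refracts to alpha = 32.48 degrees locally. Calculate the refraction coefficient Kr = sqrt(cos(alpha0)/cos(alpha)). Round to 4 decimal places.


Kr = sqrt(cos(alpha0) / cos(alpha))
cos(34.15) = 0.827571
cos(32.48) = 0.843579
Kr = sqrt(0.827571 / 0.843579)
Kr = sqrt(0.981023)
Kr = 0.9905

0.9905


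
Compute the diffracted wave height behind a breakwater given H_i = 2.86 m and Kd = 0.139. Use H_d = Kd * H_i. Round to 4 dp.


H_d = Kd * H_i
H_d = 0.139 * 2.86
H_d = 0.3975 m

0.3975


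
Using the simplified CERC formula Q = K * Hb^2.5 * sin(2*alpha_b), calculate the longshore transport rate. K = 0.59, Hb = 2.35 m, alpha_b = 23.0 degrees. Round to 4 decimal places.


Q = K * Hb^2.5 * sin(2 * alpha_b)
Hb^2.5 = 2.35^2.5 = 8.465832
sin(2 * 23.0) = sin(46.0) = 0.719340
Q = 0.59 * 8.465832 * 0.719340
Q = 3.5930 m^3/s

3.5930


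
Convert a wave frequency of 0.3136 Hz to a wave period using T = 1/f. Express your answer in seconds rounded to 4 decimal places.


T = 1 / f
T = 1 / 0.3136
T = 3.1888 s

3.1888


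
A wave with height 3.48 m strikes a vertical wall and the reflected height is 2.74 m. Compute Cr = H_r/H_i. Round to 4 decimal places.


Cr = H_r / H_i
Cr = 2.74 / 3.48
Cr = 0.7874

0.7874


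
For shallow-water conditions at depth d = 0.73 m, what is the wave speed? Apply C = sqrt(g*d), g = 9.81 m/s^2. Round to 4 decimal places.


Using the shallow-water approximation:
C = sqrt(g * d) = sqrt(9.81 * 0.73)
C = sqrt(7.1613)
C = 2.6761 m/s

2.6761


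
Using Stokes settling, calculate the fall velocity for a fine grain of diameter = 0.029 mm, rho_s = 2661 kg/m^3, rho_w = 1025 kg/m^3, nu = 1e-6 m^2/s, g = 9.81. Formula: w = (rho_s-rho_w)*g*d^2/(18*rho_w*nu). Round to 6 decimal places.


w = (rho_s - rho_w) * g * d^2 / (18 * rho_w * nu)
d = 0.029 mm = 0.000029 m
rho_s - rho_w = 2661 - 1025 = 1636
Numerator = 1636 * 9.81 * (0.000029)^2 = 0.000013497344
Denominator = 18 * 1025 * 1e-6 = 0.018450
w = 0.000732 m/s

0.000732


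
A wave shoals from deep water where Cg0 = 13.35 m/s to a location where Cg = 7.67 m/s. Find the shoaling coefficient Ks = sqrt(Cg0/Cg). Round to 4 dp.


Ks = sqrt(Cg0 / Cg)
Ks = sqrt(13.35 / 7.67)
Ks = sqrt(1.7405)
Ks = 1.3193

1.3193


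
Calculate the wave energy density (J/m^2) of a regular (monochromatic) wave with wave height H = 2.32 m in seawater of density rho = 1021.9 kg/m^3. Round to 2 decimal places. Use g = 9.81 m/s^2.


E = (1/8) * rho * g * H^2
E = (1/8) * 1021.9 * 9.81 * 2.32^2
E = 0.125 * 1021.9 * 9.81 * 5.3824
E = 6744.71 J/m^2

6744.71


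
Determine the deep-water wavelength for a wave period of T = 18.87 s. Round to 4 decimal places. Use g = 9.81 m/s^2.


L0 = g * T^2 / (2 * pi)
L0 = 9.81 * 18.87^2 / (2 * pi)
L0 = 9.81 * 356.0769 / 6.28319
L0 = 3493.1144 / 6.28319
L0 = 555.9464 m

555.9464


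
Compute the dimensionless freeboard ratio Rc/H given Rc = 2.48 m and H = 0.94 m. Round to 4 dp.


Relative freeboard = Rc / H
= 2.48 / 0.94
= 2.6383

2.6383


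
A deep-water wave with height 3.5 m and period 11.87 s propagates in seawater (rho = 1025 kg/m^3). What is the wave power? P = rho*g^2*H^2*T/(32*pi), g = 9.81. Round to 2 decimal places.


P = rho * g^2 * H^2 * T / (32 * pi)
P = 1025 * 9.81^2 * 3.5^2 * 11.87 / (32 * pi)
P = 1025 * 96.2361 * 12.2500 * 11.87 / 100.53096
P = 142675.31 W/m

142675.31


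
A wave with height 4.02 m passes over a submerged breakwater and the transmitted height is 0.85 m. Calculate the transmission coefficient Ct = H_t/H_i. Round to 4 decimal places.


Ct = H_t / H_i
Ct = 0.85 / 4.02
Ct = 0.2114

0.2114


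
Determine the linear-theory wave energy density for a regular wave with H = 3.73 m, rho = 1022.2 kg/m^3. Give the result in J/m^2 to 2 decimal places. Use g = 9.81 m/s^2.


E = (1/8) * rho * g * H^2
E = (1/8) * 1022.2 * 9.81 * 3.73^2
E = 0.125 * 1022.2 * 9.81 * 13.9129
E = 17439.44 J/m^2

17439.44


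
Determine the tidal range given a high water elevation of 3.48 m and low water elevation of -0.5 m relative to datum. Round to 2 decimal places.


Tidal range = High water - Low water
Tidal range = 3.48 - (-0.5)
Tidal range = 3.98 m

3.98


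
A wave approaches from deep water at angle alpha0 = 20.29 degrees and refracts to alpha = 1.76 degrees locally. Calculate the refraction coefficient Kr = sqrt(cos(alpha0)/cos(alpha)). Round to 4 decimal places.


Kr = sqrt(cos(alpha0) / cos(alpha))
cos(20.29) = 0.937949
cos(1.76) = 0.999528
Kr = sqrt(0.937949 / 0.999528)
Kr = sqrt(0.938392)
Kr = 0.9687

0.9687


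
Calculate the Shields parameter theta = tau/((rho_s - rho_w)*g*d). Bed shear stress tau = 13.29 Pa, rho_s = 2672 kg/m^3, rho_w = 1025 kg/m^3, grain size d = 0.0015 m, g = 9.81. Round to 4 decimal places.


theta = tau / ((rho_s - rho_w) * g * d)
rho_s - rho_w = 2672 - 1025 = 1647
Denominator = 1647 * 9.81 * 0.0015 = 24.235605
theta = 13.29 / 24.235605
theta = 0.5484

0.5484


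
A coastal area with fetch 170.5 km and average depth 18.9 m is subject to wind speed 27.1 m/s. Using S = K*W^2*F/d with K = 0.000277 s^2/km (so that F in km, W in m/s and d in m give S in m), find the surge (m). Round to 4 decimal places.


S = K * W^2 * F / d
W^2 = 27.1^2 = 734.41
S = 0.000277 * 734.41 * 170.5 / 18.9
Numerator = 0.000277 * 734.41 * 170.5 = 34.685083
S = 34.685083 / 18.9 = 1.8352 m

1.8352


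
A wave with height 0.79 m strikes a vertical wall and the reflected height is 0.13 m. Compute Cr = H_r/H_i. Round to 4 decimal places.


Cr = H_r / H_i
Cr = 0.13 / 0.79
Cr = 0.1646

0.1646


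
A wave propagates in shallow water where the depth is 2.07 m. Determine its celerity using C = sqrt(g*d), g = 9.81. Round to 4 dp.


Using the shallow-water approximation:
C = sqrt(g * d) = sqrt(9.81 * 2.07)
C = sqrt(20.3067)
C = 4.5063 m/s

4.5063


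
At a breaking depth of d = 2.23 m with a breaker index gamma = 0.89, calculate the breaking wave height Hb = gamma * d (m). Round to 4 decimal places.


Hb = gamma * d
Hb = 0.89 * 2.23
Hb = 1.9847 m

1.9847


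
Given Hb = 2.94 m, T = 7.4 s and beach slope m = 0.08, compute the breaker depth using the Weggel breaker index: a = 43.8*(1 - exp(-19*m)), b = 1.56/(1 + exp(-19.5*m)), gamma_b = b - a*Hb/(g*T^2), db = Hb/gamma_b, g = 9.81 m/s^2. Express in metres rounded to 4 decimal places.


a = 43.8 * (1 - exp(-19 * m))
exp(-19 * 0.08) = exp(-1.5200) = 0.218712
a = 43.8 * (1 - 0.218712) = 34.220419
b = 1.56 / (1 + exp(-19.5 * m))
exp(-19.5 * 0.08) = exp(-1.5600) = 0.210136
b = 1.56 / (1 + 0.210136) = 1.289111
Hb / (g * T^2) = 2.94 / (9.81 * 7.4^2) = 2.94 / 537.1956 = 0.00547287
gamma_b = b - a * Hb/(g*T^2) = 1.289111 - 34.220419 * 0.00547287 = 1.101827
db = Hb / gamma_b = 2.94 / 1.101827
db = 2.6683 m

2.6683


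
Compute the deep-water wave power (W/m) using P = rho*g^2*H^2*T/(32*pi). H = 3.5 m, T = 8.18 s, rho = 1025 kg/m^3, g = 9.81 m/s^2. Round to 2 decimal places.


P = rho * g^2 * H^2 * T / (32 * pi)
P = 1025 * 9.81^2 * 3.5^2 * 8.18 / (32 * pi)
P = 1025 * 96.2361 * 12.2500 * 8.18 / 100.53096
P = 98322.16 W/m

98322.16


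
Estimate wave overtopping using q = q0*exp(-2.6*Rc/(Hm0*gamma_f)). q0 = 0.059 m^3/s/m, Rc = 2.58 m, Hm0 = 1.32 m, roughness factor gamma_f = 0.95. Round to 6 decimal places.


q = q0 * exp(-2.6 * Rc / (Hm0 * gamma_f))
Exponent = -2.6 * 2.58 / (1.32 * 0.95)
= -2.6 * 2.58 / 1.2540
= -5.349282
exp(-5.349282) = 0.004752
q = 0.059 * 0.004752
q = 0.000280 m^3/s/m

0.000280


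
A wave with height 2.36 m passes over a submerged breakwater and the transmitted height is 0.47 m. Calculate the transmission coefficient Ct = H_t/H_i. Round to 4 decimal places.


Ct = H_t / H_i
Ct = 0.47 / 2.36
Ct = 0.1992

0.1992


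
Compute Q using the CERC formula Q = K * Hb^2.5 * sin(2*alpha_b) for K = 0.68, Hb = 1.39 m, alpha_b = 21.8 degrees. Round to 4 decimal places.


Q = K * Hb^2.5 * sin(2 * alpha_b)
Hb^2.5 = 1.39^2.5 = 2.277912
sin(2 * 21.8) = sin(43.6) = 0.689620
Q = 0.68 * 2.277912 * 0.689620
Q = 1.0682 m^3/s

1.0682


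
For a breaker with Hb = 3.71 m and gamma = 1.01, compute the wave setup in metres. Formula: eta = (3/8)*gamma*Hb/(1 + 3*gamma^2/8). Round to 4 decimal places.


eta = (3/8) * gamma * Hb / (1 + 3*gamma^2/8)
Numerator = (3/8) * 1.01 * 3.71 = 1.405163
Denominator = 1 + 3*1.01^2/8 = 1 + 0.382538 = 1.382538
eta = 1.405163 / 1.382538
eta = 1.0164 m

1.0164


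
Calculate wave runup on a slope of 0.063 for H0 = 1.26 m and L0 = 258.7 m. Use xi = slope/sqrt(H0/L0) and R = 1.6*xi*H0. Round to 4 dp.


xi = slope / sqrt(H0/L0)
H0/L0 = 1.26/258.7 = 0.004871
sqrt(0.004871) = 0.069789
xi = 0.063 / 0.069789 = 0.902721
R = 1.6 * xi * H0 = 1.6 * 0.902721 * 1.26
R = 1.8199 m

1.8199


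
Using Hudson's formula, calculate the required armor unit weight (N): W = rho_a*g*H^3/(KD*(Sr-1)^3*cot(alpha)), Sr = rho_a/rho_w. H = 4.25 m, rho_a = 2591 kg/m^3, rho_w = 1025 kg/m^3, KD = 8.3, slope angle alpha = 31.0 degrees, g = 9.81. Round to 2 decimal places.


Sr = rho_a / rho_w = 2591 / 1025 = 2.527805
(Sr - 1) = 1.527805
(Sr - 1)^3 = 3.566183
cot(31.0) = 1 / tan(31.0) = 1 / 0.600861 = 1.664279
Numerator = 2591 * 9.81 * 4.25^3 = 1951206.3942
Denominator = 8.3 * 3.566183 * 1.664279 = 49.261545
W = 1951206.3942 / 49.261545
W = 39609.12 N

39609.12


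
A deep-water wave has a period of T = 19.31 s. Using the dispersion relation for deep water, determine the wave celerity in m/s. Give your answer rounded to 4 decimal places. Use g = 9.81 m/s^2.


We use the deep-water celerity formula:
C = g * T / (2 * pi)
C = 9.81 * 19.31 / (2 * 3.14159...)
C = 189.431100 / 6.283185
C = 30.1489 m/s

30.1489


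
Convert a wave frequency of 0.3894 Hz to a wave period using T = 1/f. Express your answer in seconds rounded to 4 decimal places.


T = 1 / f
T = 1 / 0.3894
T = 2.5681 s

2.5681


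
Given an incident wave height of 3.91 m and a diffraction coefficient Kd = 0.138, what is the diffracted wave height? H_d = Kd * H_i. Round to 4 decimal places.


H_d = Kd * H_i
H_d = 0.138 * 3.91
H_d = 0.5396 m

0.5396


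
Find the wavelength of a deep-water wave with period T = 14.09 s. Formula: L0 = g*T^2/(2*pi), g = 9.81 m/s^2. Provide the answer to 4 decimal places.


L0 = g * T^2 / (2 * pi)
L0 = 9.81 * 14.09^2 / (2 * pi)
L0 = 9.81 * 198.5281 / 6.28319
L0 = 1947.5607 / 6.28319
L0 = 309.9639 m

309.9639


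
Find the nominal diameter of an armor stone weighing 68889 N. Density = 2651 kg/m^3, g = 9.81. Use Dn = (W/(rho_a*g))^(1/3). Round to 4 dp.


V = W / (rho_a * g)
V = 68889 / (2651 * 9.81)
V = 68889 / 26006.31
V = 2.648934 m^3
Dn = V^(1/3) = 2.648934^(1/3)
Dn = 1.3836 m

1.3836


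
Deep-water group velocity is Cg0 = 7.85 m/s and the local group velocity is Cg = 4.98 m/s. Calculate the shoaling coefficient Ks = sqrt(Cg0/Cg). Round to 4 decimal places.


Ks = sqrt(Cg0 / Cg)
Ks = sqrt(7.85 / 4.98)
Ks = sqrt(1.5763)
Ks = 1.2555

1.2555


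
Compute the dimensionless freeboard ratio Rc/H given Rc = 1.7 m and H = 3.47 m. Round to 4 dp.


Relative freeboard = Rc / H
= 1.7 / 3.47
= 0.4899

0.4899


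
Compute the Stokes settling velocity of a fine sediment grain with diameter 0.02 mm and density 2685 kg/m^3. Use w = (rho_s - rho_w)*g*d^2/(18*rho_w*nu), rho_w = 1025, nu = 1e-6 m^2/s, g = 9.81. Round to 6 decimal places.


w = (rho_s - rho_w) * g * d^2 / (18 * rho_w * nu)
d = 0.02 mm = 0.000020 m
rho_s - rho_w = 2685 - 1025 = 1660
Numerator = 1660 * 9.81 * (0.000020)^2 = 0.000006513840
Denominator = 18 * 1025 * 1e-6 = 0.018450
w = 0.000353 m/s

0.000353


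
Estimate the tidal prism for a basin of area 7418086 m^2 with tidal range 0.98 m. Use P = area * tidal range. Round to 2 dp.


Tidal prism = Area * Tidal range
P = 7418086 * 0.98
P = 7269724.28 m^3

7269724.28


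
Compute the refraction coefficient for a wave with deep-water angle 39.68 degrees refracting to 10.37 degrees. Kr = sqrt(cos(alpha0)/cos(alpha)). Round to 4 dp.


Kr = sqrt(cos(alpha0) / cos(alpha))
cos(39.68) = 0.769622
cos(10.37) = 0.983666
Kr = sqrt(0.769622 / 0.983666)
Kr = sqrt(0.782402)
Kr = 0.8845

0.8845


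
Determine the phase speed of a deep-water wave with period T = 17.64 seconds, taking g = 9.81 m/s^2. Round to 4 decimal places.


We use the deep-water celerity formula:
C = g * T / (2 * pi)
C = 9.81 * 17.64 / (2 * 3.14159...)
C = 173.048400 / 6.283185
C = 27.5415 m/s

27.5415


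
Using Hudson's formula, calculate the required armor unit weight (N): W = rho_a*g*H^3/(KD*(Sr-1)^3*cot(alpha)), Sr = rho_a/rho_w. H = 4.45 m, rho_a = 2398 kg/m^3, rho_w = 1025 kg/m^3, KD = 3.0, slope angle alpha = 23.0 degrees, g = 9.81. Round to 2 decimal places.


Sr = rho_a / rho_w = 2398 / 1025 = 2.339512
(Sr - 1) = 1.339512
(Sr - 1)^3 = 2.403477
cot(23.0) = 1 / tan(23.0) = 1 / 0.424475 = 2.355852
Numerator = 2398 * 9.81 * 4.45^3 = 2072994.8305
Denominator = 3.0 * 2.403477 * 2.355852 = 16.986713
W = 2072994.8305 / 16.986713
W = 122036.26 N

122036.26


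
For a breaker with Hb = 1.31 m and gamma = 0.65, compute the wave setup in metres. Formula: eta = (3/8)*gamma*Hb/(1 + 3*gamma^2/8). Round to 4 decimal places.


eta = (3/8) * gamma * Hb / (1 + 3*gamma^2/8)
Numerator = (3/8) * 0.65 * 1.31 = 0.319313
Denominator = 1 + 3*0.65^2/8 = 1 + 0.158438 = 1.158438
eta = 0.319313 / 1.158438
eta = 0.2756 m

0.2756


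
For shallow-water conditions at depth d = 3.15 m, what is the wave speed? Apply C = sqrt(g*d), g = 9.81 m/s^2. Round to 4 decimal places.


Using the shallow-water approximation:
C = sqrt(g * d) = sqrt(9.81 * 3.15)
C = sqrt(30.9015)
C = 5.5589 m/s

5.5589


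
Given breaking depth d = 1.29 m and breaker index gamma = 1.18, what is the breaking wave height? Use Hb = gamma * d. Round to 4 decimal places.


Hb = gamma * d
Hb = 1.18 * 1.29
Hb = 1.5222 m

1.5222


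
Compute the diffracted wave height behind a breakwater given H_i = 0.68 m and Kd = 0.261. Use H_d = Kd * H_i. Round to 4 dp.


H_d = Kd * H_i
H_d = 0.261 * 0.68
H_d = 0.1775 m

0.1775


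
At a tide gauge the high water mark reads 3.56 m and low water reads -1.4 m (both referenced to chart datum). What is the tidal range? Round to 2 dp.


Tidal range = High water - Low water
Tidal range = 3.56 - (-1.4)
Tidal range = 4.96 m

4.96


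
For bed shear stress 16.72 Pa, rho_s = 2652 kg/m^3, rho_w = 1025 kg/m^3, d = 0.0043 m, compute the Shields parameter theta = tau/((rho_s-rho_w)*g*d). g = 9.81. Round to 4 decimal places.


theta = tau / ((rho_s - rho_w) * g * d)
rho_s - rho_w = 2652 - 1025 = 1627
Denominator = 1627 * 9.81 * 0.0043 = 68.631741
theta = 16.72 / 68.631741
theta = 0.2436

0.2436


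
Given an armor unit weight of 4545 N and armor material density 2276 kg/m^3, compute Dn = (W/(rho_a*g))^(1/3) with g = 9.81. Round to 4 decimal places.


V = W / (rho_a * g)
V = 4545 / (2276 * 9.81)
V = 4545 / 22327.56
V = 0.203560 m^3
Dn = V^(1/3) = 0.203560^(1/3)
Dn = 0.5883 m

0.5883


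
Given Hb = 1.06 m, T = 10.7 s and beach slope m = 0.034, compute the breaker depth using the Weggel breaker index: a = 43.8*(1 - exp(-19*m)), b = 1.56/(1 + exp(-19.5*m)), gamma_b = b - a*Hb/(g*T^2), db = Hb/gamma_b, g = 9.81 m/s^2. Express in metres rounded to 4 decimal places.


a = 43.8 * (1 - exp(-19 * m))
exp(-19 * 0.034) = exp(-0.6460) = 0.524138
a = 43.8 * (1 - 0.524138) = 20.842749
b = 1.56 / (1 + exp(-19.5 * m))
exp(-19.5 * 0.034) = exp(-0.6630) = 0.515303
b = 1.56 / (1 + 0.515303) = 1.029497
Hb / (g * T^2) = 1.06 / (9.81 * 10.7^2) = 1.06 / 1123.1469 = 0.00094378
gamma_b = b - a * Hb/(g*T^2) = 1.029497 - 20.842749 * 0.00094378 = 1.009826
db = Hb / gamma_b = 1.06 / 1.009826
db = 1.0497 m

1.0497


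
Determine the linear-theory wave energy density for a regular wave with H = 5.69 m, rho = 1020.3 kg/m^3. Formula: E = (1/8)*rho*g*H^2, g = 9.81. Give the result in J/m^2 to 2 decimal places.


E = (1/8) * rho * g * H^2
E = (1/8) * 1020.3 * 9.81 * 5.69^2
E = 0.125 * 1020.3 * 9.81 * 32.3761
E = 40507.13 J/m^2

40507.13


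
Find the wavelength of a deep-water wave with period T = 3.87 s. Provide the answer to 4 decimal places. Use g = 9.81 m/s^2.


L0 = g * T^2 / (2 * pi)
L0 = 9.81 * 3.87^2 / (2 * pi)
L0 = 9.81 * 14.9769 / 6.28319
L0 = 146.9234 / 6.28319
L0 = 23.3836 m

23.3836


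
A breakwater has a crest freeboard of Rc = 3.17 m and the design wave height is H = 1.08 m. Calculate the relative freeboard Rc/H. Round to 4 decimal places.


Relative freeboard = Rc / H
= 3.17 / 1.08
= 2.9352

2.9352


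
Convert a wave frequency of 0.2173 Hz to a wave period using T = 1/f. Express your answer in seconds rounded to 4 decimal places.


T = 1 / f
T = 1 / 0.2173
T = 4.6019 s

4.6019


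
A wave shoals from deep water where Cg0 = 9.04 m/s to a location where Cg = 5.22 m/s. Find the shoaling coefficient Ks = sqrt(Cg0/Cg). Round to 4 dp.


Ks = sqrt(Cg0 / Cg)
Ks = sqrt(9.04 / 5.22)
Ks = sqrt(1.7318)
Ks = 1.3160

1.3160


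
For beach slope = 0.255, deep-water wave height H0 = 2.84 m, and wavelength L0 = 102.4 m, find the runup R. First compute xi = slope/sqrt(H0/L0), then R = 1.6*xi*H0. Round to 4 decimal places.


xi = slope / sqrt(H0/L0)
H0/L0 = 2.84/102.4 = 0.027734
sqrt(0.027734) = 0.166536
xi = 0.255 / 0.166536 = 1.531197
R = 1.6 * xi * H0 = 1.6 * 1.531197 * 2.84
R = 6.9578 m

6.9578


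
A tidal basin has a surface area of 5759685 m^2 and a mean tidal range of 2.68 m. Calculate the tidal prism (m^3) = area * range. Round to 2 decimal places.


Tidal prism = Area * Tidal range
P = 5759685 * 2.68
P = 15435955.80 m^3

15435955.80


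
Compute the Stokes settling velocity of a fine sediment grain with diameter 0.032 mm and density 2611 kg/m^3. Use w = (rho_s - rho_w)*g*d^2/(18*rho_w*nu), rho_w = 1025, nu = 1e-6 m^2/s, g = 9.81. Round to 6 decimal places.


w = (rho_s - rho_w) * g * d^2 / (18 * rho_w * nu)
d = 0.032 mm = 0.000032 m
rho_s - rho_w = 2611 - 1025 = 1586
Numerator = 1586 * 9.81 * (0.000032)^2 = 0.000015932068
Denominator = 18 * 1025 * 1e-6 = 0.018450
w = 0.000864 m/s

0.000864


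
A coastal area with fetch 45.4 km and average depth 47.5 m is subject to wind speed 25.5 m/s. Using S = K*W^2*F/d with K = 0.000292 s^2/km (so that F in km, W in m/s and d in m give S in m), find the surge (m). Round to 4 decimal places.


S = K * W^2 * F / d
W^2 = 25.5^2 = 650.25
S = 0.000292 * 650.25 * 45.4 / 47.5
Numerator = 0.000292 * 650.25 * 45.4 = 8.620234
S = 8.620234 / 47.5 = 0.1815 m

0.1815


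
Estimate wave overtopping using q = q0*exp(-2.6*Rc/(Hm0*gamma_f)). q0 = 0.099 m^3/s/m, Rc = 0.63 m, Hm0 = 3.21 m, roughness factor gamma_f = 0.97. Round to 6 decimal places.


q = q0 * exp(-2.6 * Rc / (Hm0 * gamma_f))
Exponent = -2.6 * 0.63 / (3.21 * 0.97)
= -2.6 * 0.63 / 3.1137
= -0.526062
exp(-0.526062) = 0.590927
q = 0.099 * 0.590927
q = 0.058502 m^3/s/m

0.058502


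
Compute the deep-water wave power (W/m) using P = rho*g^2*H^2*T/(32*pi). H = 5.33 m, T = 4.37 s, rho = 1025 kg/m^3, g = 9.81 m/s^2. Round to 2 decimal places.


P = rho * g^2 * H^2 * T / (32 * pi)
P = 1025 * 9.81^2 * 5.33^2 * 4.37 / (32 * pi)
P = 1025 * 96.2361 * 28.4089 * 4.37 / 100.53096
P = 121814.19 W/m

121814.19


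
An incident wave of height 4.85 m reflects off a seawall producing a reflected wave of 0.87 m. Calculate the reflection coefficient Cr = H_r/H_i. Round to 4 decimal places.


Cr = H_r / H_i
Cr = 0.87 / 4.85
Cr = 0.1794

0.1794


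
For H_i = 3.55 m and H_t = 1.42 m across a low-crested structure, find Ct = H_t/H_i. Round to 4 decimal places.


Ct = H_t / H_i
Ct = 1.42 / 3.55
Ct = 0.4000

0.4000


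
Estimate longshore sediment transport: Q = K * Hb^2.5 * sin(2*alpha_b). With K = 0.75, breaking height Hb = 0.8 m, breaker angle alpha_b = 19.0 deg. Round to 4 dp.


Q = K * Hb^2.5 * sin(2 * alpha_b)
Hb^2.5 = 0.8^2.5 = 0.572433
sin(2 * 19.0) = sin(38.0) = 0.615661
Q = 0.75 * 0.572433 * 0.615661
Q = 0.2643 m^3/s

0.2643


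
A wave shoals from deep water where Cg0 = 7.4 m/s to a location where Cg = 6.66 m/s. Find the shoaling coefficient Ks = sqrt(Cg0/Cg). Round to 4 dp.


Ks = sqrt(Cg0 / Cg)
Ks = sqrt(7.4 / 6.66)
Ks = sqrt(1.1111)
Ks = 1.0541

1.0541


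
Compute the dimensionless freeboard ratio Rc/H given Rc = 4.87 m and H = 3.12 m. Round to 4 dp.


Relative freeboard = Rc / H
= 4.87 / 3.12
= 1.5609

1.5609


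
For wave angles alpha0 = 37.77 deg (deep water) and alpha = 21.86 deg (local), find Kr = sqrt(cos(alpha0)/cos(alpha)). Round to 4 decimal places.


Kr = sqrt(cos(alpha0) / cos(alpha))
cos(37.77) = 0.790476
cos(21.86) = 0.928096
Kr = sqrt(0.790476 / 0.928096)
Kr = sqrt(0.851717)
Kr = 0.9229

0.9229


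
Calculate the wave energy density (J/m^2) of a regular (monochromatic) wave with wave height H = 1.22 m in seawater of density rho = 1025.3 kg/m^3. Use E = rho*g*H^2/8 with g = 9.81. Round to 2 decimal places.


E = (1/8) * rho * g * H^2
E = (1/8) * 1025.3 * 9.81 * 1.22^2
E = 0.125 * 1025.3 * 9.81 * 1.4884
E = 1871.33 J/m^2

1871.33


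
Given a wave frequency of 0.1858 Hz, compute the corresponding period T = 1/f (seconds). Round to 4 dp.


T = 1 / f
T = 1 / 0.1858
T = 5.3821 s

5.3821


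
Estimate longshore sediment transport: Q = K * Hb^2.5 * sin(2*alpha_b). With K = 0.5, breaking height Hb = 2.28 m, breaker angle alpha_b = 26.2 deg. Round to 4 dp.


Q = K * Hb^2.5 * sin(2 * alpha_b)
Hb^2.5 = 2.28^2.5 = 7.849412
sin(2 * 26.2) = sin(52.4) = 0.792290
Q = 0.5 * 7.849412 * 0.792290
Q = 3.1095 m^3/s

3.1095


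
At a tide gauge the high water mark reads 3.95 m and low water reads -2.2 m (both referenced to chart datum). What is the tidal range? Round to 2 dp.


Tidal range = High water - Low water
Tidal range = 3.95 - (-2.2)
Tidal range = 6.15 m

6.15


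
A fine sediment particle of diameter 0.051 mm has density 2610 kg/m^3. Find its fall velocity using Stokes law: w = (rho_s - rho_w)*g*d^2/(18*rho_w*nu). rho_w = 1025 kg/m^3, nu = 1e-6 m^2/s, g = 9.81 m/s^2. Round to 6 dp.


w = (rho_s - rho_w) * g * d^2 / (18 * rho_w * nu)
d = 0.051 mm = 0.000051 m
rho_s - rho_w = 2610 - 1025 = 1585
Numerator = 1585 * 9.81 * (0.000051)^2 = 0.000040442559
Denominator = 18 * 1025 * 1e-6 = 0.018450
w = 0.002192 m/s

0.002192


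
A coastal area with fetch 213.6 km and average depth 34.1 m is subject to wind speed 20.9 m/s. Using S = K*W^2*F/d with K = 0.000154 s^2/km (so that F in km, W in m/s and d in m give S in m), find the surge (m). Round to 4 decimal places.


S = K * W^2 * F / d
W^2 = 20.9^2 = 436.81
S = 0.000154 * 436.81 * 213.6 / 34.1
Numerator = 0.000154 * 436.81 * 213.6 = 14.368603
S = 14.368603 / 34.1 = 0.4214 m

0.4214


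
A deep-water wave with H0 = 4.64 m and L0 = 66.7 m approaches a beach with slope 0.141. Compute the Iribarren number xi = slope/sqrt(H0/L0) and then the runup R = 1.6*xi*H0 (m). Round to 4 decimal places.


xi = slope / sqrt(H0/L0)
H0/L0 = 4.64/66.7 = 0.069565
sqrt(0.069565) = 0.263752
xi = 0.141 / 0.263752 = 0.534593
R = 1.6 * xi * H0 = 1.6 * 0.534593 * 4.64
R = 3.9688 m

3.9688


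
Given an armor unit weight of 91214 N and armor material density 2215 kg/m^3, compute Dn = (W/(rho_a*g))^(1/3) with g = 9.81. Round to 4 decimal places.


V = W / (rho_a * g)
V = 91214 / (2215 * 9.81)
V = 91214 / 21729.15
V = 4.197771 m^3
Dn = V^(1/3) = 4.197771^(1/3)
Dn = 1.6131 m

1.6131


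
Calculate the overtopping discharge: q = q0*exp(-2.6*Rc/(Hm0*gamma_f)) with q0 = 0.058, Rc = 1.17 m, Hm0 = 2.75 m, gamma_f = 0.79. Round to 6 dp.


q = q0 * exp(-2.6 * Rc / (Hm0 * gamma_f))
Exponent = -2.6 * 1.17 / (2.75 * 0.79)
= -2.6 * 1.17 / 2.1725
= -1.400230
exp(-1.400230) = 0.246540
q = 0.058 * 0.246540
q = 0.014299 m^3/s/m

0.014299


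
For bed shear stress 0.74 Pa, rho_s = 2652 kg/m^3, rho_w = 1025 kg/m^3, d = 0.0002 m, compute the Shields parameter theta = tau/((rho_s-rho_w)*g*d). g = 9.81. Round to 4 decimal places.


theta = tau / ((rho_s - rho_w) * g * d)
rho_s - rho_w = 2652 - 1025 = 1627
Denominator = 1627 * 9.81 * 0.0002 = 3.192174
theta = 0.74 / 3.192174
theta = 0.2318

0.2318


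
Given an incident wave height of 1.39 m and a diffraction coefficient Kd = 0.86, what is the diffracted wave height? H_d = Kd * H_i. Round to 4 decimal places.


H_d = Kd * H_i
H_d = 0.86 * 1.39
H_d = 1.1954 m

1.1954


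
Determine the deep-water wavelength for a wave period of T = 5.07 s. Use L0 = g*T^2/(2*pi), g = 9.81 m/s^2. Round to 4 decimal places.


L0 = g * T^2 / (2 * pi)
L0 = 9.81 * 5.07^2 / (2 * pi)
L0 = 9.81 * 25.7049 / 6.28319
L0 = 252.1651 / 6.28319
L0 = 40.1333 m

40.1333


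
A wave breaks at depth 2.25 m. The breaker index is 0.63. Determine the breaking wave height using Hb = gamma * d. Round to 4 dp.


Hb = gamma * d
Hb = 0.63 * 2.25
Hb = 1.4175 m

1.4175


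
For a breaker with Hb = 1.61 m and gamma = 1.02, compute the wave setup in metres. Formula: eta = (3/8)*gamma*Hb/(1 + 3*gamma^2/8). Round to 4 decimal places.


eta = (3/8) * gamma * Hb / (1 + 3*gamma^2/8)
Numerator = (3/8) * 1.02 * 1.61 = 0.615825
Denominator = 1 + 3*1.02^2/8 = 1 + 0.390150 = 1.390150
eta = 0.615825 / 1.390150
eta = 0.4430 m

0.4430


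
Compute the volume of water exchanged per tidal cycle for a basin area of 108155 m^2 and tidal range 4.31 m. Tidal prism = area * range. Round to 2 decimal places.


Tidal prism = Area * Tidal range
P = 108155 * 4.31
P = 466148.05 m^3

466148.05


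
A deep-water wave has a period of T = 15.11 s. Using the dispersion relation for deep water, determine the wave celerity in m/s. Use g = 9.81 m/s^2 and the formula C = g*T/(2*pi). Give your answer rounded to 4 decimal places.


We use the deep-water celerity formula:
C = g * T / (2 * pi)
C = 9.81 * 15.11 / (2 * 3.14159...)
C = 148.229100 / 6.283185
C = 23.5914 m/s

23.5914


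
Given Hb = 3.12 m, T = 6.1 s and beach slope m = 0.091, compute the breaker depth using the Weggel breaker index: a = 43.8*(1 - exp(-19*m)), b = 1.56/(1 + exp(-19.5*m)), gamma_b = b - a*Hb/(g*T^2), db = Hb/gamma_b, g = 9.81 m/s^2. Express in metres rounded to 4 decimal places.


a = 43.8 * (1 - exp(-19 * m))
exp(-19 * 0.091) = exp(-1.7290) = 0.177462
a = 43.8 * (1 - 0.177462) = 36.027174
b = 1.56 / (1 + exp(-19.5 * m))
exp(-19.5 * 0.091) = exp(-1.7745) = 0.169568
b = 1.56 / (1 + 0.169568) = 1.333826
Hb / (g * T^2) = 3.12 / (9.81 * 6.1^2) = 3.12 / 365.0301 = 0.00854724
gamma_b = b - a * Hb/(g*T^2) = 1.333826 - 36.027174 * 0.00854724 = 1.025893
db = Hb / gamma_b = 3.12 / 1.025893
db = 3.0413 m

3.0413


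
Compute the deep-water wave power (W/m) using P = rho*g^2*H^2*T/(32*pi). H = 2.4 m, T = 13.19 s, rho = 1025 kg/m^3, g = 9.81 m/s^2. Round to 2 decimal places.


P = rho * g^2 * H^2 * T / (32 * pi)
P = 1025 * 9.81^2 * 2.4^2 * 13.19 / (32 * pi)
P = 1025 * 96.2361 * 5.7600 * 13.19 / 100.53096
P = 74546.85 W/m

74546.85


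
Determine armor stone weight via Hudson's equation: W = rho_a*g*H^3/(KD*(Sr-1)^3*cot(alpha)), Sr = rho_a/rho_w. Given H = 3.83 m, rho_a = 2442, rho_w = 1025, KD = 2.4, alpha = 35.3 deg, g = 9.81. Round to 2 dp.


Sr = rho_a / rho_w = 2442 / 1025 = 2.382439
(Sr - 1) = 1.382439
(Sr - 1)^3 = 2.642031
cot(35.3) = 1 / tan(35.3) = 1 / 0.708039 = 1.412351
Numerator = 2442 * 9.81 * 3.83^3 = 1345894.4086
Denominator = 2.4 * 2.642031 * 1.412351 = 8.955539
W = 1345894.4086 / 8.955539
W = 150286.25 N

150286.25


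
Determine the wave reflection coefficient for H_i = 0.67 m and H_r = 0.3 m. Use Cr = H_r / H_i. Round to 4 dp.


Cr = H_r / H_i
Cr = 0.3 / 0.67
Cr = 0.4478

0.4478


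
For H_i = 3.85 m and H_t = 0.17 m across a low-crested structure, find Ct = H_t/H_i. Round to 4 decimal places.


Ct = H_t / H_i
Ct = 0.17 / 3.85
Ct = 0.0442

0.0442
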